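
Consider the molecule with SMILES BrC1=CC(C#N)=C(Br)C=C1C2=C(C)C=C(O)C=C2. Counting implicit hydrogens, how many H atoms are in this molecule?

9

Walk through each heavy atom and fill implicit hydrogens from standard valence (C 4, N 3, O 2, S 2, halogen 1):
  atom 1: Br (halogen, monovalent) → 0 H
  atom 2: C, bond orders sum to 4 (valence 4) → 0 H
  atom 3: C, bond orders sum to 3 (valence 4) → 1 H
  atom 4: C, bond orders sum to 4 (valence 4) → 0 H
  atom 5: C, bond orders sum to 4 (valence 4) → 0 H
  atom 6: N, bond orders sum to 3 (valence 3) → 0 H
  atom 7: C, bond orders sum to 4 (valence 4) → 0 H
  atom 8: Br (halogen, monovalent) → 0 H
  atom 9: C, bond orders sum to 3 (valence 4) → 1 H
  atom 10: C, bond orders sum to 4 (valence 4) → 0 H
  atom 11: C, bond orders sum to 4 (valence 4) → 0 H
  atom 12: C, bond orders sum to 4 (valence 4) → 0 H
  atom 13: C, bond orders sum to 1 (valence 4) → 3 H
  atom 14: C, bond orders sum to 3 (valence 4) → 1 H
  atom 15: C, bond orders sum to 4 (valence 4) → 0 H
  atom 16: O, bond orders sum to 1 (valence 2) → 1 H
  atom 17: C, bond orders sum to 3 (valence 4) → 1 H
  atom 18: C, bond orders sum to 3 (valence 4) → 1 H
Total hydrogens: 9.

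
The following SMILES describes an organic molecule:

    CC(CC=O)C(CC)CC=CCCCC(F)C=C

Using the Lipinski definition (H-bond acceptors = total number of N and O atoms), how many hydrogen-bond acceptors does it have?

1

N atoms: 0; O atoms: 1.
Lipinski HBA = 0 + 1 = 1.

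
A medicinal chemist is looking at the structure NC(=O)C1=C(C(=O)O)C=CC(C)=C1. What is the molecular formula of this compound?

C9H9NO3

Walk through each heavy atom and fill implicit hydrogens from standard valence (C 4, N 3, O 2, S 2, halogen 1):
  atom 1: N, bond orders sum to 1 (valence 3) → 2 H
  atom 2: C, bond orders sum to 4 (valence 4) → 0 H
  atom 3: O, bond orders sum to 2 (valence 2) → 0 H
  atom 4: C, bond orders sum to 4 (valence 4) → 0 H
  atom 5: C, bond orders sum to 4 (valence 4) → 0 H
  atom 6: C, bond orders sum to 4 (valence 4) → 0 H
  atom 7: O, bond orders sum to 2 (valence 2) → 0 H
  atom 8: O, bond orders sum to 1 (valence 2) → 1 H
  atom 9: C, bond orders sum to 3 (valence 4) → 1 H
  atom 10: C, bond orders sum to 3 (valence 4) → 1 H
  atom 11: C, bond orders sum to 4 (valence 4) → 0 H
  atom 12: C, bond orders sum to 1 (valence 4) → 3 H
  atom 13: C, bond orders sum to 3 (valence 4) → 1 H
Totals → C:9, H:9, N:1, O:3.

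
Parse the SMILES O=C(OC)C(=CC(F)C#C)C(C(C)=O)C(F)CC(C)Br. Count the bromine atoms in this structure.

Scan the SMILES for Br atoms (remember two-letter symbols like Cl and Br are single atoms).
Bromine count: 1.

1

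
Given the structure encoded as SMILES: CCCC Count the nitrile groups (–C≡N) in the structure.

0

Scan the SMILES for the nitrile motif — none present.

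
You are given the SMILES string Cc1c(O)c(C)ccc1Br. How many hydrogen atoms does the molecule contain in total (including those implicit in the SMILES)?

Walk through each heavy atom and fill implicit hydrogens from standard valence (C 4, N 3, O 2, S 2, halogen 1); for lowercase aromatic atoms, an aromatic c carries 1 H when it has two neighbours and 0 H with three, and aromatic n carries 0 H:
  atom 1: C, bond orders sum to 1 (valence 4) → 3 H
  atom 2: aromatic c, 3 neighbours → 0 H
  atom 3: aromatic c, 3 neighbours → 0 H
  atom 4: O, bond orders sum to 1 (valence 2) → 1 H
  atom 5: aromatic c, 3 neighbours → 0 H
  atom 6: C, bond orders sum to 1 (valence 4) → 3 H
  atom 7: aromatic c, 2 neighbours → 1 H
  atom 8: aromatic c, 2 neighbours → 1 H
  atom 9: aromatic c, 3 neighbours → 0 H
  atom 10: Br (halogen, monovalent) → 0 H
Total hydrogens: 9.

9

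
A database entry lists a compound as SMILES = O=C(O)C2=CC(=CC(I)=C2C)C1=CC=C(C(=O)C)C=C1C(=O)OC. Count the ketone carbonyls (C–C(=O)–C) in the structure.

The ketone motif appears at heavy-atom position 16 in the SMILES.
Other groups present: 1 carboxylic acid, 1 ester.
Ketone count: 1.

1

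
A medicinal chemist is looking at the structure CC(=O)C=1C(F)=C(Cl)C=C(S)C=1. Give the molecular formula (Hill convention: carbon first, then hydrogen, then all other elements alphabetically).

Walk through each heavy atom and fill implicit hydrogens from standard valence (C 4, N 3, O 2, S 2, halogen 1):
  atom 1: C, bond orders sum to 1 (valence 4) → 3 H
  atom 2: C, bond orders sum to 4 (valence 4) → 0 H
  atom 3: O, bond orders sum to 2 (valence 2) → 0 H
  atom 4: C, bond orders sum to 4 (valence 4) → 0 H
  atom 5: C, bond orders sum to 4 (valence 4) → 0 H
  atom 6: F (halogen, monovalent) → 0 H
  atom 7: C, bond orders sum to 4 (valence 4) → 0 H
  atom 8: Cl (halogen, monovalent) → 0 H
  atom 9: C, bond orders sum to 3 (valence 4) → 1 H
  atom 10: C, bond orders sum to 4 (valence 4) → 0 H
  atom 11: S, bond orders sum to 1 (valence 2) → 1 H
  atom 12: C, bond orders sum to 3 (valence 4) → 1 H
Totals → C:8, H:6, Cl:1, F:1, O:1, S:1.

C8H6ClFOS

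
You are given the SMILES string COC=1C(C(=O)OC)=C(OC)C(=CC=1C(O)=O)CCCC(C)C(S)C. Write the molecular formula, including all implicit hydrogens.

Walk through each heavy atom and fill implicit hydrogens from standard valence (C 4, N 3, O 2, S 2, halogen 1):
  atom 1: C, bond orders sum to 1 (valence 4) → 3 H
  atom 2: O, bond orders sum to 2 (valence 2) → 0 H
  atom 3: C, bond orders sum to 4 (valence 4) → 0 H
  atom 4: C, bond orders sum to 4 (valence 4) → 0 H
  atom 5: C, bond orders sum to 4 (valence 4) → 0 H
  atom 6: O, bond orders sum to 2 (valence 2) → 0 H
  atom 7: O, bond orders sum to 2 (valence 2) → 0 H
  atom 8: C, bond orders sum to 1 (valence 4) → 3 H
  atom 9: C, bond orders sum to 4 (valence 4) → 0 H
  atom 10: O, bond orders sum to 2 (valence 2) → 0 H
  atom 11: C, bond orders sum to 1 (valence 4) → 3 H
  atom 12: C, bond orders sum to 4 (valence 4) → 0 H
  atom 13: C, bond orders sum to 3 (valence 4) → 1 H
  atom 14: C, bond orders sum to 4 (valence 4) → 0 H
  atom 15: C, bond orders sum to 4 (valence 4) → 0 H
  atom 16: O, bond orders sum to 1 (valence 2) → 1 H
  atom 17: O, bond orders sum to 2 (valence 2) → 0 H
  atom 18: C, bond orders sum to 2 (valence 4) → 2 H
  atom 19: C, bond orders sum to 2 (valence 4) → 2 H
  atom 20: C, bond orders sum to 2 (valence 4) → 2 H
  atom 21: C, bond orders sum to 3 (valence 4) → 1 H
  atom 22: C, bond orders sum to 1 (valence 4) → 3 H
  atom 23: C, bond orders sum to 3 (valence 4) → 1 H
  atom 24: S, bond orders sum to 1 (valence 2) → 1 H
  atom 25: C, bond orders sum to 1 (valence 4) → 3 H
Totals → C:18, H:26, O:6, S:1.
In Hill order: C18H26O6S.

C18H26O6S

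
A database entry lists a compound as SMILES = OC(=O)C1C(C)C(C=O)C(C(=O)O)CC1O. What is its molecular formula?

Walk through each heavy atom and fill implicit hydrogens from standard valence (C 4, N 3, O 2, S 2, halogen 1):
  atom 1: O, bond orders sum to 1 (valence 2) → 1 H
  atom 2: C, bond orders sum to 4 (valence 4) → 0 H
  atom 3: O, bond orders sum to 2 (valence 2) → 0 H
  atom 4: C, bond orders sum to 3 (valence 4) → 1 H
  atom 5: C, bond orders sum to 3 (valence 4) → 1 H
  atom 6: C, bond orders sum to 1 (valence 4) → 3 H
  atom 7: C, bond orders sum to 3 (valence 4) → 1 H
  atom 8: C, bond orders sum to 3 (valence 4) → 1 H
  atom 9: O, bond orders sum to 2 (valence 2) → 0 H
  atom 10: C, bond orders sum to 3 (valence 4) → 1 H
  atom 11: C, bond orders sum to 4 (valence 4) → 0 H
  atom 12: O, bond orders sum to 2 (valence 2) → 0 H
  atom 13: O, bond orders sum to 1 (valence 2) → 1 H
  atom 14: C, bond orders sum to 2 (valence 4) → 2 H
  atom 15: C, bond orders sum to 3 (valence 4) → 1 H
  atom 16: O, bond orders sum to 1 (valence 2) → 1 H
Totals → C:10, H:14, O:6.

C10H14O6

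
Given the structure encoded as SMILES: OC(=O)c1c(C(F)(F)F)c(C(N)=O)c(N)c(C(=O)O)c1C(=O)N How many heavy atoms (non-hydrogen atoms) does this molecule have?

Every atom symbol written in the SMILES (organic subset) is one heavy atom; implicit H are not written.
Heavy atoms by element → C:11, F:3, N:3, O:6.
Total: 23.

23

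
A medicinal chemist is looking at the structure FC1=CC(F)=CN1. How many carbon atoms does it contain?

4

Count every carbon token in the SMILES (each C, including those in ring-closure positions and inside branches).
Carbon count: 4.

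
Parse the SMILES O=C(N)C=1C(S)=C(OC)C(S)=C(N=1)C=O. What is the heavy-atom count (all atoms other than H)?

Every atom symbol written in the SMILES (organic subset) is one heavy atom; implicit H are not written.
Heavy atoms by element → C:8, N:2, O:3, S:2.
Total: 15.

15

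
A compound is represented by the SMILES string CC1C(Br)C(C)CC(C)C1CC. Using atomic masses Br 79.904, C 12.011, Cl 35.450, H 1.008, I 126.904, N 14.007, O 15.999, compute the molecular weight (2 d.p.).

233.19 g/mol

First, the molecular formula is C11H21Br (counting implicit H from valence).
  Br: 1 × 79.904 = 79.904
  C: 11 × 12.011 = 132.121
  H: 21 × 1.008 = 21.168
Sum: 1×79.904 + 11×12.011 + 21×1.008 = 233.193 → 233.19 g/mol.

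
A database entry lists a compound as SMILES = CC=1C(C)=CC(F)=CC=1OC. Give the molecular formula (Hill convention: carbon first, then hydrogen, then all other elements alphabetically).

C9H11FO

Walk through each heavy atom and fill implicit hydrogens from standard valence (C 4, N 3, O 2, S 2, halogen 1):
  atom 1: C, bond orders sum to 1 (valence 4) → 3 H
  atom 2: C, bond orders sum to 4 (valence 4) → 0 H
  atom 3: C, bond orders sum to 4 (valence 4) → 0 H
  atom 4: C, bond orders sum to 1 (valence 4) → 3 H
  atom 5: C, bond orders sum to 3 (valence 4) → 1 H
  atom 6: C, bond orders sum to 4 (valence 4) → 0 H
  atom 7: F (halogen, monovalent) → 0 H
  atom 8: C, bond orders sum to 3 (valence 4) → 1 H
  atom 9: C, bond orders sum to 4 (valence 4) → 0 H
  atom 10: O, bond orders sum to 2 (valence 2) → 0 H
  atom 11: C, bond orders sum to 1 (valence 4) → 3 H
Totals → C:9, H:11, F:1, O:1.
In Hill order: C9H11FO.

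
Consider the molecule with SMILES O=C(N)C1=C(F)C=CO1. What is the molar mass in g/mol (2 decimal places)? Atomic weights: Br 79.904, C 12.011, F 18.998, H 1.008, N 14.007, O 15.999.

First, the molecular formula is C5H4FNO2 (counting implicit H from valence).
  C: 5 × 12.011 = 60.055
  F: 1 × 18.998 = 18.998
  H: 4 × 1.008 = 4.032
  N: 1 × 14.007 = 14.007
  O: 2 × 15.999 = 31.998
Sum: 5×12.011 + 1×18.998 + 4×1.008 + 1×14.007 + 2×15.999 = 129.090 → 129.09 g/mol.

129.09 g/mol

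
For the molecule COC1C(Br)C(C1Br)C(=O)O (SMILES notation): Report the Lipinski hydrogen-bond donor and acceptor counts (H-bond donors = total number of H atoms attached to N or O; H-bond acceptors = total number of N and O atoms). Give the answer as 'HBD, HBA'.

Donors: find every N or O and count the H atoms it carries.
  atom 2 (O): bond orders sum to 2 → 0 H
  atom 10 (O): bond orders sum to 2 → 0 H
  atom 11 (O): bond orders sum to 1 → 1 H
Lipinski HBD = 1.
Acceptors: N atoms = 0, O atoms = 3 → HBA = 3.

1, 3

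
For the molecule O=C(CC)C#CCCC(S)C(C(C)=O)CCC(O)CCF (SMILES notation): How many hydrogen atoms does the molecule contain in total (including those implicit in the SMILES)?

Walk through each heavy atom and fill implicit hydrogens from standard valence (C 4, N 3, O 2, S 2, halogen 1):
  atom 1: O, bond orders sum to 2 (valence 2) → 0 H
  atom 2: C, bond orders sum to 4 (valence 4) → 0 H
  atom 3: C, bond orders sum to 2 (valence 4) → 2 H
  atom 4: C, bond orders sum to 1 (valence 4) → 3 H
  atom 5: C, bond orders sum to 4 (valence 4) → 0 H
  atom 6: C, bond orders sum to 4 (valence 4) → 0 H
  atom 7: C, bond orders sum to 2 (valence 4) → 2 H
  atom 8: C, bond orders sum to 2 (valence 4) → 2 H
  atom 9: C, bond orders sum to 3 (valence 4) → 1 H
  atom 10: S, bond orders sum to 1 (valence 2) → 1 H
  atom 11: C, bond orders sum to 3 (valence 4) → 1 H
  atom 12: C, bond orders sum to 4 (valence 4) → 0 H
  atom 13: C, bond orders sum to 1 (valence 4) → 3 H
  atom 14: O, bond orders sum to 2 (valence 2) → 0 H
  atom 15: C, bond orders sum to 2 (valence 4) → 2 H
  atom 16: C, bond orders sum to 2 (valence 4) → 2 H
  atom 17: C, bond orders sum to 3 (valence 4) → 1 H
  atom 18: O, bond orders sum to 1 (valence 2) → 1 H
  atom 19: C, bond orders sum to 2 (valence 4) → 2 H
  atom 20: C, bond orders sum to 2 (valence 4) → 2 H
  atom 21: F (halogen, monovalent) → 0 H
Total hydrogens: 25.

25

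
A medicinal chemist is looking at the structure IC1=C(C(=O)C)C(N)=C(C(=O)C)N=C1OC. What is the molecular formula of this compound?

C10H11IN2O3

Walk through each heavy atom and fill implicit hydrogens from standard valence (C 4, N 3, O 2, S 2, halogen 1):
  atom 1: I (halogen, monovalent) → 0 H
  atom 2: C, bond orders sum to 4 (valence 4) → 0 H
  atom 3: C, bond orders sum to 4 (valence 4) → 0 H
  atom 4: C, bond orders sum to 4 (valence 4) → 0 H
  atom 5: O, bond orders sum to 2 (valence 2) → 0 H
  atom 6: C, bond orders sum to 1 (valence 4) → 3 H
  atom 7: C, bond orders sum to 4 (valence 4) → 0 H
  atom 8: N, bond orders sum to 1 (valence 3) → 2 H
  atom 9: C, bond orders sum to 4 (valence 4) → 0 H
  atom 10: C, bond orders sum to 4 (valence 4) → 0 H
  atom 11: O, bond orders sum to 2 (valence 2) → 0 H
  atom 12: C, bond orders sum to 1 (valence 4) → 3 H
  atom 13: N, bond orders sum to 3 (valence 3) → 0 H
  atom 14: C, bond orders sum to 4 (valence 4) → 0 H
  atom 15: O, bond orders sum to 2 (valence 2) → 0 H
  atom 16: C, bond orders sum to 1 (valence 4) → 3 H
Totals → C:10, H:11, I:1, N:2, O:3.
In Hill order: C10H11IN2O3.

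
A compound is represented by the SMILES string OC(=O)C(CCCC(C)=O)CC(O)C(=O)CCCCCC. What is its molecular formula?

C16H28O5

Walk through each heavy atom and fill implicit hydrogens from standard valence (C 4, N 3, O 2, S 2, halogen 1):
  atom 1: O, bond orders sum to 1 (valence 2) → 1 H
  atom 2: C, bond orders sum to 4 (valence 4) → 0 H
  atom 3: O, bond orders sum to 2 (valence 2) → 0 H
  atom 4: C, bond orders sum to 3 (valence 4) → 1 H
  atom 5: C, bond orders sum to 2 (valence 4) → 2 H
  atom 6: C, bond orders sum to 2 (valence 4) → 2 H
  atom 7: C, bond orders sum to 2 (valence 4) → 2 H
  atom 8: C, bond orders sum to 4 (valence 4) → 0 H
  atom 9: C, bond orders sum to 1 (valence 4) → 3 H
  atom 10: O, bond orders sum to 2 (valence 2) → 0 H
  atom 11: C, bond orders sum to 2 (valence 4) → 2 H
  atom 12: C, bond orders sum to 3 (valence 4) → 1 H
  atom 13: O, bond orders sum to 1 (valence 2) → 1 H
  atom 14: C, bond orders sum to 4 (valence 4) → 0 H
  atom 15: O, bond orders sum to 2 (valence 2) → 0 H
  atom 16: C, bond orders sum to 2 (valence 4) → 2 H
  atom 17: C, bond orders sum to 2 (valence 4) → 2 H
  atom 18: C, bond orders sum to 2 (valence 4) → 2 H
  atom 19: C, bond orders sum to 2 (valence 4) → 2 H
  atom 20: C, bond orders sum to 2 (valence 4) → 2 H
  atom 21: C, bond orders sum to 1 (valence 4) → 3 H
Totals → C:16, H:28, O:5.
In Hill order: C16H28O5.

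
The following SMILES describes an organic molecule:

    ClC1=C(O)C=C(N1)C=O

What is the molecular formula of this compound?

Walk through each heavy atom and fill implicit hydrogens from standard valence (C 4, N 3, O 2, S 2, halogen 1):
  atom 1: Cl (halogen, monovalent) → 0 H
  atom 2: C, bond orders sum to 4 (valence 4) → 0 H
  atom 3: C, bond orders sum to 4 (valence 4) → 0 H
  atom 4: O, bond orders sum to 1 (valence 2) → 1 H
  atom 5: C, bond orders sum to 3 (valence 4) → 1 H
  atom 6: C, bond orders sum to 4 (valence 4) → 0 H
  atom 7: N, bond orders sum to 2 (valence 3) → 1 H
  atom 8: C, bond orders sum to 3 (valence 4) → 1 H
  atom 9: O, bond orders sum to 2 (valence 2) → 0 H
Totals → C:5, H:4, Cl:1, N:1, O:2.
In Hill order: C5H4ClNO2.

C5H4ClNO2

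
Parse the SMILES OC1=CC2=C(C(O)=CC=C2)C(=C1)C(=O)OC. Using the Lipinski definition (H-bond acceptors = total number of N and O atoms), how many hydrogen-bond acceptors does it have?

4

N atoms: 0; O atoms: 4.
Lipinski HBA = 0 + 4 = 4.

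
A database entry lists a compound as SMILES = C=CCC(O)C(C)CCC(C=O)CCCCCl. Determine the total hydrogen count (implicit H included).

25

Walk through each heavy atom and fill implicit hydrogens from standard valence (C 4, N 3, O 2, S 2, halogen 1):
  atom 1: C, bond orders sum to 2 (valence 4) → 2 H
  atom 2: C, bond orders sum to 3 (valence 4) → 1 H
  atom 3: C, bond orders sum to 2 (valence 4) → 2 H
  atom 4: C, bond orders sum to 3 (valence 4) → 1 H
  atom 5: O, bond orders sum to 1 (valence 2) → 1 H
  atom 6: C, bond orders sum to 3 (valence 4) → 1 H
  atom 7: C, bond orders sum to 1 (valence 4) → 3 H
  atom 8: C, bond orders sum to 2 (valence 4) → 2 H
  atom 9: C, bond orders sum to 2 (valence 4) → 2 H
  atom 10: C, bond orders sum to 3 (valence 4) → 1 H
  atom 11: C, bond orders sum to 3 (valence 4) → 1 H
  atom 12: O, bond orders sum to 2 (valence 2) → 0 H
  atom 13: C, bond orders sum to 2 (valence 4) → 2 H
  atom 14: C, bond orders sum to 2 (valence 4) → 2 H
  atom 15: C, bond orders sum to 2 (valence 4) → 2 H
  atom 16: C, bond orders sum to 2 (valence 4) → 2 H
  atom 17: Cl (halogen, monovalent) → 0 H
Total hydrogens: 25.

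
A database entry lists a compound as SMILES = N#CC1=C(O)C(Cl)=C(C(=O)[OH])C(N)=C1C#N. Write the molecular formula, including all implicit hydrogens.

Walk through each heavy atom and fill implicit hydrogens from standard valence (C 4, N 3, O 2, S 2, halogen 1):
  atom 1: N, bond orders sum to 3 (valence 3) → 0 H
  atom 2: C, bond orders sum to 4 (valence 4) → 0 H
  atom 3: C, bond orders sum to 4 (valence 4) → 0 H
  atom 4: C, bond orders sum to 4 (valence 4) → 0 H
  atom 5: O, bond orders sum to 1 (valence 2) → 1 H
  atom 6: C, bond orders sum to 4 (valence 4) → 0 H
  atom 7: Cl (halogen, monovalent) → 0 H
  atom 8: C, bond orders sum to 4 (valence 4) → 0 H
  atom 9: C, bond orders sum to 4 (valence 4) → 0 H
  atom 10: O, bond orders sum to 2 (valence 2) → 0 H
  atom 11: O with explicit H count 1
  atom 12: C, bond orders sum to 4 (valence 4) → 0 H
  atom 13: N, bond orders sum to 1 (valence 3) → 2 H
  atom 14: C, bond orders sum to 4 (valence 4) → 0 H
  atom 15: C, bond orders sum to 4 (valence 4) → 0 H
  atom 16: N, bond orders sum to 3 (valence 3) → 0 H
Totals → C:9, H:4, Cl:1, N:3, O:3.
In Hill order: C9H4ClN3O3.

C9H4ClN3O3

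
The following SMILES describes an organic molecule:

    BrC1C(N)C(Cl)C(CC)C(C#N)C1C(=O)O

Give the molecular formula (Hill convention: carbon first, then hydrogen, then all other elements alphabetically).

Walk through each heavy atom and fill implicit hydrogens from standard valence (C 4, N 3, O 2, S 2, halogen 1):
  atom 1: Br (halogen, monovalent) → 0 H
  atom 2: C, bond orders sum to 3 (valence 4) → 1 H
  atom 3: C, bond orders sum to 3 (valence 4) → 1 H
  atom 4: N, bond orders sum to 1 (valence 3) → 2 H
  atom 5: C, bond orders sum to 3 (valence 4) → 1 H
  atom 6: Cl (halogen, monovalent) → 0 H
  atom 7: C, bond orders sum to 3 (valence 4) → 1 H
  atom 8: C, bond orders sum to 2 (valence 4) → 2 H
  atom 9: C, bond orders sum to 1 (valence 4) → 3 H
  atom 10: C, bond orders sum to 3 (valence 4) → 1 H
  atom 11: C, bond orders sum to 4 (valence 4) → 0 H
  atom 12: N, bond orders sum to 3 (valence 3) → 0 H
  atom 13: C, bond orders sum to 3 (valence 4) → 1 H
  atom 14: C, bond orders sum to 4 (valence 4) → 0 H
  atom 15: O, bond orders sum to 2 (valence 2) → 0 H
  atom 16: O, bond orders sum to 1 (valence 2) → 1 H
Totals → C:10, H:14, Br:1, Cl:1, N:2, O:2.
In Hill order: C10H14BrClN2O2.

C10H14BrClN2O2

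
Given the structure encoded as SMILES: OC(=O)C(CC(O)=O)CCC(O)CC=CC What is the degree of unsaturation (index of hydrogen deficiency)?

Molecular formula: C11H18O5.
DoU = (2C + 2 + N − H − X) / 2, where X is the halogen count and O/S are ignored.
    = (2·11 + 2 + 0 − 18 − 0) / 2 = 6 / 2 = 3.

3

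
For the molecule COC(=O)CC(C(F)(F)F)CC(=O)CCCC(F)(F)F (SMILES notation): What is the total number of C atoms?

Count every carbon token in the SMILES (each C, including those in ring-closure positions and inside branches).
Carbon count: 11.

11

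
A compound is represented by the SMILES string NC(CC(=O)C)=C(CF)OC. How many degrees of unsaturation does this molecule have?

Degree of unsaturation = (number of rings) + (number of π bonds).
Ring closures in the SMILES: 0.
π bonds: 2 double bonds (each 1 DoU) → 2 DoU from unsaturation.
Total DoU = 0 + 2 = 2.

2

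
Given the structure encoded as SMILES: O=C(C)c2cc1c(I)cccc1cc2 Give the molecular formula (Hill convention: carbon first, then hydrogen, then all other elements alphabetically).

C12H9IO

Walk through each heavy atom and fill implicit hydrogens from standard valence (C 4, N 3, O 2, S 2, halogen 1); for lowercase aromatic atoms, an aromatic c carries 1 H when it has two neighbours and 0 H with three, and aromatic n carries 0 H:
  atom 1: O, bond orders sum to 2 (valence 2) → 0 H
  atom 2: C, bond orders sum to 4 (valence 4) → 0 H
  atom 3: C, bond orders sum to 1 (valence 4) → 3 H
  atom 4: aromatic c, 3 neighbours → 0 H
  atom 5: aromatic c, 2 neighbours → 1 H
  atom 6: aromatic c, 3 neighbours → 0 H
  atom 7: aromatic c, 3 neighbours → 0 H
  atom 8: I (halogen, monovalent) → 0 H
  atom 9: aromatic c, 2 neighbours → 1 H
  atom 10: aromatic c, 2 neighbours → 1 H
  atom 11: aromatic c, 2 neighbours → 1 H
  atom 12: aromatic c, 3 neighbours → 0 H
  atom 13: aromatic c, 2 neighbours → 1 H
  atom 14: aromatic c, 2 neighbours → 1 H
Totals → C:12, H:9, I:1, O:1.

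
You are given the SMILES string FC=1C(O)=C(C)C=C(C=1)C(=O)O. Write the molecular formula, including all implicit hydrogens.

Walk through each heavy atom and fill implicit hydrogens from standard valence (C 4, N 3, O 2, S 2, halogen 1):
  atom 1: F (halogen, monovalent) → 0 H
  atom 2: C, bond orders sum to 4 (valence 4) → 0 H
  atom 3: C, bond orders sum to 4 (valence 4) → 0 H
  atom 4: O, bond orders sum to 1 (valence 2) → 1 H
  atom 5: C, bond orders sum to 4 (valence 4) → 0 H
  atom 6: C, bond orders sum to 1 (valence 4) → 3 H
  atom 7: C, bond orders sum to 3 (valence 4) → 1 H
  atom 8: C, bond orders sum to 4 (valence 4) → 0 H
  atom 9: C, bond orders sum to 3 (valence 4) → 1 H
  atom 10: C, bond orders sum to 4 (valence 4) → 0 H
  atom 11: O, bond orders sum to 2 (valence 2) → 0 H
  atom 12: O, bond orders sum to 1 (valence 2) → 1 H
Totals → C:8, H:7, F:1, O:3.
In Hill order: C8H7FO3.

C8H7FO3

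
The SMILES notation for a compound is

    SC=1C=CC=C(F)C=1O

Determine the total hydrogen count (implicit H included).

5

Walk through each heavy atom and fill implicit hydrogens from standard valence (C 4, N 3, O 2, S 2, halogen 1):
  atom 1: S, bond orders sum to 1 (valence 2) → 1 H
  atom 2: C, bond orders sum to 4 (valence 4) → 0 H
  atom 3: C, bond orders sum to 3 (valence 4) → 1 H
  atom 4: C, bond orders sum to 3 (valence 4) → 1 H
  atom 5: C, bond orders sum to 3 (valence 4) → 1 H
  atom 6: C, bond orders sum to 4 (valence 4) → 0 H
  atom 7: F (halogen, monovalent) → 0 H
  atom 8: C, bond orders sum to 4 (valence 4) → 0 H
  atom 9: O, bond orders sum to 1 (valence 2) → 1 H
Total hydrogens: 5.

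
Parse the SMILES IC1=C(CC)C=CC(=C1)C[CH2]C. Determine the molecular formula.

Walk through each heavy atom and fill implicit hydrogens from standard valence (C 4, N 3, O 2, S 2, halogen 1):
  atom 1: I (halogen, monovalent) → 0 H
  atom 2: C, bond orders sum to 4 (valence 4) → 0 H
  atom 3: C, bond orders sum to 4 (valence 4) → 0 H
  atom 4: C, bond orders sum to 2 (valence 4) → 2 H
  atom 5: C, bond orders sum to 1 (valence 4) → 3 H
  atom 6: C, bond orders sum to 3 (valence 4) → 1 H
  atom 7: C, bond orders sum to 3 (valence 4) → 1 H
  atom 8: C, bond orders sum to 4 (valence 4) → 0 H
  atom 9: C, bond orders sum to 3 (valence 4) → 1 H
  atom 10: C, bond orders sum to 2 (valence 4) → 2 H
  atom 11: C with explicit H count 2
  atom 12: C, bond orders sum to 1 (valence 4) → 3 H
Totals → C:11, H:15, I:1.

C11H15I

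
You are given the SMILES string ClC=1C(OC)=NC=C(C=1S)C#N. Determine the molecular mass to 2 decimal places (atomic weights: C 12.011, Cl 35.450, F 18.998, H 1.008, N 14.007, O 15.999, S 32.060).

First, the molecular formula is C7H5ClN2OS (counting implicit H from valence).
  C: 7 × 12.011 = 84.077
  Cl: 1 × 35.450 = 35.450
  H: 5 × 1.008 = 5.040
  N: 2 × 14.007 = 28.014
  O: 1 × 15.999 = 15.999
  S: 1 × 32.060 = 32.060
Sum: 7×12.011 + 1×35.450 + 5×1.008 + 2×14.007 + 1×15.999 + 1×32.060 = 200.640 → 200.64 g/mol.

200.64 g/mol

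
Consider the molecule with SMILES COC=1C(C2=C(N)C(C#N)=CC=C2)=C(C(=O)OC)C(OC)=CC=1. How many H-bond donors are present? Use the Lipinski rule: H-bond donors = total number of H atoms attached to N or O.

2

Donors: find every N or O and count the H atoms it carries.
  atom 2 (O): bond orders sum to 2 → 0 H
  atom 7 (N): bond orders sum to 1 → 2 H
  atom 10 (N): bond orders sum to 3 → 0 H
  atom 16 (O): bond orders sum to 2 → 0 H
  atom 17 (O): bond orders sum to 2 → 0 H
  atom 20 (O): bond orders sum to 2 → 0 H
Lipinski HBD = 2.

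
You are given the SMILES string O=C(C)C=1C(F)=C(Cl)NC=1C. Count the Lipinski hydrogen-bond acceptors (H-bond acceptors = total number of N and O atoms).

2

N atoms: 1; O atoms: 1.
Lipinski HBA = 1 + 1 = 2.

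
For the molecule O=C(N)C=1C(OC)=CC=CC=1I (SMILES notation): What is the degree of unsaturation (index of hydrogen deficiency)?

Degree of unsaturation = (number of rings) + (number of π bonds).
Ring closures in the SMILES: 1.
π bonds: 4 double bonds (each 1 DoU) → 4 DoU from unsaturation.
Total DoU = 1 + 4 = 5.

5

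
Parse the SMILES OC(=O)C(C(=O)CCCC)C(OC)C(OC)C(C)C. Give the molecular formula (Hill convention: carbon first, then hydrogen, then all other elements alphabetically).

C14H26O5

Walk through each heavy atom and fill implicit hydrogens from standard valence (C 4, N 3, O 2, S 2, halogen 1):
  atom 1: O, bond orders sum to 1 (valence 2) → 1 H
  atom 2: C, bond orders sum to 4 (valence 4) → 0 H
  atom 3: O, bond orders sum to 2 (valence 2) → 0 H
  atom 4: C, bond orders sum to 3 (valence 4) → 1 H
  atom 5: C, bond orders sum to 4 (valence 4) → 0 H
  atom 6: O, bond orders sum to 2 (valence 2) → 0 H
  atom 7: C, bond orders sum to 2 (valence 4) → 2 H
  atom 8: C, bond orders sum to 2 (valence 4) → 2 H
  atom 9: C, bond orders sum to 2 (valence 4) → 2 H
  atom 10: C, bond orders sum to 1 (valence 4) → 3 H
  atom 11: C, bond orders sum to 3 (valence 4) → 1 H
  atom 12: O, bond orders sum to 2 (valence 2) → 0 H
  atom 13: C, bond orders sum to 1 (valence 4) → 3 H
  atom 14: C, bond orders sum to 3 (valence 4) → 1 H
  atom 15: O, bond orders sum to 2 (valence 2) → 0 H
  atom 16: C, bond orders sum to 1 (valence 4) → 3 H
  atom 17: C, bond orders sum to 3 (valence 4) → 1 H
  atom 18: C, bond orders sum to 1 (valence 4) → 3 H
  atom 19: C, bond orders sum to 1 (valence 4) → 3 H
Totals → C:14, H:26, O:5.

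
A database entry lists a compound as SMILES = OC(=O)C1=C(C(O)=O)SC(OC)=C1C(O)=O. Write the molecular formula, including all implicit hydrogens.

C8H6O7S

Walk through each heavy atom and fill implicit hydrogens from standard valence (C 4, N 3, O 2, S 2, halogen 1):
  atom 1: O, bond orders sum to 1 (valence 2) → 1 H
  atom 2: C, bond orders sum to 4 (valence 4) → 0 H
  atom 3: O, bond orders sum to 2 (valence 2) → 0 H
  atom 4: C, bond orders sum to 4 (valence 4) → 0 H
  atom 5: C, bond orders sum to 4 (valence 4) → 0 H
  atom 6: C, bond orders sum to 4 (valence 4) → 0 H
  atom 7: O, bond orders sum to 1 (valence 2) → 1 H
  atom 8: O, bond orders sum to 2 (valence 2) → 0 H
  atom 9: S, bond orders sum to 2 (valence 2) → 0 H
  atom 10: C, bond orders sum to 4 (valence 4) → 0 H
  atom 11: O, bond orders sum to 2 (valence 2) → 0 H
  atom 12: C, bond orders sum to 1 (valence 4) → 3 H
  atom 13: C, bond orders sum to 4 (valence 4) → 0 H
  atom 14: C, bond orders sum to 4 (valence 4) → 0 H
  atom 15: O, bond orders sum to 1 (valence 2) → 1 H
  atom 16: O, bond orders sum to 2 (valence 2) → 0 H
Totals → C:8, H:6, O:7, S:1.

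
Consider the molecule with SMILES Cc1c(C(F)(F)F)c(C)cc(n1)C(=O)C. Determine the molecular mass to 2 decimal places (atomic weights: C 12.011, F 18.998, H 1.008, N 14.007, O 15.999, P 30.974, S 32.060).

First, the molecular formula is C10H10F3NO (counting implicit H from valence).
  C: 10 × 12.011 = 120.110
  F: 3 × 18.998 = 56.994
  H: 10 × 1.008 = 10.080
  N: 1 × 14.007 = 14.007
  O: 1 × 15.999 = 15.999
Sum: 10×12.011 + 3×18.998 + 10×1.008 + 1×14.007 + 1×15.999 = 217.190 → 217.19 g/mol.

217.19 g/mol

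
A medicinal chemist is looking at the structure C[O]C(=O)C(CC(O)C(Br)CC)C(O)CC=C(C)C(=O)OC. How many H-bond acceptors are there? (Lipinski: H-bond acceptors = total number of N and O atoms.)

N atoms: 0; O atoms: 6.
Lipinski HBA = 0 + 6 = 6.

6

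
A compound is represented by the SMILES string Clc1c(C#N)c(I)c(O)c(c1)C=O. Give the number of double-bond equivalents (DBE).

7

Molecular formula: C8H3ClINO2.
DoU = (2C + 2 + N − H − X) / 2, where X is the halogen count and O/S are ignored.
    = (2·8 + 2 + 1 − 3 − 2) / 2 = 14 / 2 = 7.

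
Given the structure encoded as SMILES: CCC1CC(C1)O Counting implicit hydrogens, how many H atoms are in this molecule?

12

Walk through each heavy atom and fill implicit hydrogens from standard valence (C 4, N 3, O 2, S 2, halogen 1):
  atom 1: C, bond orders sum to 1 (valence 4) → 3 H
  atom 2: C, bond orders sum to 2 (valence 4) → 2 H
  atom 3: C, bond orders sum to 3 (valence 4) → 1 H
  atom 4: C, bond orders sum to 2 (valence 4) → 2 H
  atom 5: C, bond orders sum to 3 (valence 4) → 1 H
  atom 6: C, bond orders sum to 2 (valence 4) → 2 H
  atom 7: O, bond orders sum to 1 (valence 2) → 1 H
Total hydrogens: 12.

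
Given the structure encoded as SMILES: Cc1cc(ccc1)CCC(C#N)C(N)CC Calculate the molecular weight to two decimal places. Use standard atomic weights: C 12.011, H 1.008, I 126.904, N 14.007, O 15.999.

216.33 g/mol

First, the molecular formula is C14H20N2 (counting implicit H from valence).
  C: 14 × 12.011 = 168.154
  H: 20 × 1.008 = 20.160
  N: 2 × 14.007 = 28.014
Sum: 14×12.011 + 20×1.008 + 2×14.007 = 216.328 → 216.33 g/mol.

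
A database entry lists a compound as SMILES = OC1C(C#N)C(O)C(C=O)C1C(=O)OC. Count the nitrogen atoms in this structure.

1

Scan the SMILES for N atoms (remember two-letter symbols like Cl and Br are single atoms).
Nitrogen count: 1.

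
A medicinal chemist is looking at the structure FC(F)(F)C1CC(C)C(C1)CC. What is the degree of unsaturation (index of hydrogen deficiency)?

1

Molecular formula: C9H15F3.
DoU = (2C + 2 + N − H − X) / 2, where X is the halogen count and O/S are ignored.
    = (2·9 + 2 + 0 − 15 − 3) / 2 = 2 / 2 = 1.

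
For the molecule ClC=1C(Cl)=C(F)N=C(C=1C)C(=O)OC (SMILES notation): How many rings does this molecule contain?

1

In SMILES, each pair of matching ring-closure digits denotes one ring-closing bond; the number of such bonds equals the number of independent rings.
Ring-closure bonds here: 1.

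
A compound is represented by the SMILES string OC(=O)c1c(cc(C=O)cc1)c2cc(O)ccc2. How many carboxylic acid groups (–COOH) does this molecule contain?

1

The carboxylic acid motif appears at heavy-atom position 2 in the SMILES.
Other groups present: 1 aldehyde, 1 hydroxyl.
Carboxylic acid count: 1.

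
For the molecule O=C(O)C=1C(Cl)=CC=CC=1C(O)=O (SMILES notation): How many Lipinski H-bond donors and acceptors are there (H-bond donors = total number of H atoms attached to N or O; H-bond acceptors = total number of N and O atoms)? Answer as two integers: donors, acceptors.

Donors: find every N or O and count the H atoms it carries.
  atom 1 (O): bond orders sum to 2 → 0 H
  atom 3 (O): bond orders sum to 1 → 1 H
  atom 12 (O): bond orders sum to 1 → 1 H
  atom 13 (O): bond orders sum to 2 → 0 H
Lipinski HBD = 2.
Acceptors: N atoms = 0, O atoms = 4 → HBA = 4.

2, 4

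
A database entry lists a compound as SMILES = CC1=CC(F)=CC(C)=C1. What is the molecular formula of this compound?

Walk through each heavy atom and fill implicit hydrogens from standard valence (C 4, N 3, O 2, S 2, halogen 1):
  atom 1: C, bond orders sum to 1 (valence 4) → 3 H
  atom 2: C, bond orders sum to 4 (valence 4) → 0 H
  atom 3: C, bond orders sum to 3 (valence 4) → 1 H
  atom 4: C, bond orders sum to 4 (valence 4) → 0 H
  atom 5: F (halogen, monovalent) → 0 H
  atom 6: C, bond orders sum to 3 (valence 4) → 1 H
  atom 7: C, bond orders sum to 4 (valence 4) → 0 H
  atom 8: C, bond orders sum to 1 (valence 4) → 3 H
  atom 9: C, bond orders sum to 3 (valence 4) → 1 H
Totals → C:8, H:9, F:1.
In Hill order: C8H9F.

C8H9F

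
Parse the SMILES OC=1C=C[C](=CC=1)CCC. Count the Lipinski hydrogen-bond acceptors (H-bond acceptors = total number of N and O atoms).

N atoms: 0; O atoms: 1.
Lipinski HBA = 0 + 1 = 1.

1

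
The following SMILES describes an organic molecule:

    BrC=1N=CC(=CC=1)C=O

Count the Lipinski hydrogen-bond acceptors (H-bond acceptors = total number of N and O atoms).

2

N atoms: 1; O atoms: 1.
Lipinski HBA = 1 + 1 = 2.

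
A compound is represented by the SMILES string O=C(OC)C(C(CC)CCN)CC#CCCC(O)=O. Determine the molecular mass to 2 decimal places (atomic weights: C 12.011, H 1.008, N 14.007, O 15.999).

First, the molecular formula is C14H23NO4 (counting implicit H from valence).
  C: 14 × 12.011 = 168.154
  H: 23 × 1.008 = 23.184
  N: 1 × 14.007 = 14.007
  O: 4 × 15.999 = 63.996
Sum: 14×12.011 + 23×1.008 + 1×14.007 + 4×15.999 = 269.341 → 269.34 g/mol.

269.34 g/mol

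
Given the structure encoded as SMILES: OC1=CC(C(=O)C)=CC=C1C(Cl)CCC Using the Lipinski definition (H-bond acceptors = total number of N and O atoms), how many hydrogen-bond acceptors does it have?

2

N atoms: 0; O atoms: 2.
Lipinski HBA = 0 + 2 = 2.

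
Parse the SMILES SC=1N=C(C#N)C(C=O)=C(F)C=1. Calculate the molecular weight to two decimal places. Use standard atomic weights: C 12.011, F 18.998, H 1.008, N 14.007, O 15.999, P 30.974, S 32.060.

182.17 g/mol

First, the molecular formula is C7H3FN2OS (counting implicit H from valence).
  C: 7 × 12.011 = 84.077
  F: 1 × 18.998 = 18.998
  H: 3 × 1.008 = 3.024
  N: 2 × 14.007 = 28.014
  O: 1 × 15.999 = 15.999
  S: 1 × 32.060 = 32.060
Sum: 7×12.011 + 1×18.998 + 3×1.008 + 2×14.007 + 1×15.999 + 1×32.060 = 182.172 → 182.17 g/mol.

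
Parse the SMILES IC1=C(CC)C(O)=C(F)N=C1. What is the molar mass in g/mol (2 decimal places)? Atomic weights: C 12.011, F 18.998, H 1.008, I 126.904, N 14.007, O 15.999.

267.04 g/mol

First, the molecular formula is C7H7FINO (counting implicit H from valence).
  C: 7 × 12.011 = 84.077
  F: 1 × 18.998 = 18.998
  H: 7 × 1.008 = 7.056
  I: 1 × 126.904 = 126.904
  N: 1 × 14.007 = 14.007
  O: 1 × 15.999 = 15.999
Sum: 7×12.011 + 1×18.998 + 7×1.008 + 1×126.904 + 1×14.007 + 1×15.999 = 267.041 → 267.04 g/mol.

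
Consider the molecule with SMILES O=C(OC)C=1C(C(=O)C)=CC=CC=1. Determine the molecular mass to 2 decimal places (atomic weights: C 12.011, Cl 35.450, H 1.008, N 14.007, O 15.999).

178.19 g/mol

First, the molecular formula is C10H10O3 (counting implicit H from valence).
  C: 10 × 12.011 = 120.110
  H: 10 × 1.008 = 10.080
  O: 3 × 15.999 = 47.997
Sum: 10×12.011 + 10×1.008 + 3×15.999 = 178.187 → 178.19 g/mol.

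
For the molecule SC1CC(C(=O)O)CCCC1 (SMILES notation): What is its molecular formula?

Walk through each heavy atom and fill implicit hydrogens from standard valence (C 4, N 3, O 2, S 2, halogen 1):
  atom 1: S, bond orders sum to 1 (valence 2) → 1 H
  atom 2: C, bond orders sum to 3 (valence 4) → 1 H
  atom 3: C, bond orders sum to 2 (valence 4) → 2 H
  atom 4: C, bond orders sum to 3 (valence 4) → 1 H
  atom 5: C, bond orders sum to 4 (valence 4) → 0 H
  atom 6: O, bond orders sum to 2 (valence 2) → 0 H
  atom 7: O, bond orders sum to 1 (valence 2) → 1 H
  atom 8: C, bond orders sum to 2 (valence 4) → 2 H
  atom 9: C, bond orders sum to 2 (valence 4) → 2 H
  atom 10: C, bond orders sum to 2 (valence 4) → 2 H
  atom 11: C, bond orders sum to 2 (valence 4) → 2 H
Totals → C:8, H:14, O:2, S:1.

C8H14O2S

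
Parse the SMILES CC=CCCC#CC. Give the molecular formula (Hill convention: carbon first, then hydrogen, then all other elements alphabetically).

C8H12

Walk through each heavy atom and fill implicit hydrogens from standard valence (C 4, N 3, O 2, S 2, halogen 1):
  atom 1: C, bond orders sum to 1 (valence 4) → 3 H
  atom 2: C, bond orders sum to 3 (valence 4) → 1 H
  atom 3: C, bond orders sum to 3 (valence 4) → 1 H
  atom 4: C, bond orders sum to 2 (valence 4) → 2 H
  atom 5: C, bond orders sum to 2 (valence 4) → 2 H
  atom 6: C, bond orders sum to 4 (valence 4) → 0 H
  atom 7: C, bond orders sum to 4 (valence 4) → 0 H
  atom 8: C, bond orders sum to 1 (valence 4) → 3 H
Totals → C:8, H:12.
In Hill order: C8H12.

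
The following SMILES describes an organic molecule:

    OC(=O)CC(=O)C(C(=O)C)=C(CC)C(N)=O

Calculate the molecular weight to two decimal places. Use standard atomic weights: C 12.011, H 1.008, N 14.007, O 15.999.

227.22 g/mol

First, the molecular formula is C10H13NO5 (counting implicit H from valence).
  C: 10 × 12.011 = 120.110
  H: 13 × 1.008 = 13.104
  N: 1 × 14.007 = 14.007
  O: 5 × 15.999 = 79.995
Sum: 10×12.011 + 13×1.008 + 1×14.007 + 5×15.999 = 227.216 → 227.22 g/mol.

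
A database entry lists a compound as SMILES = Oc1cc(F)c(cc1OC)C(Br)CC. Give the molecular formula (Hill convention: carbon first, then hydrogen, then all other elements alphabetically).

C10H12BrFO2

Walk through each heavy atom and fill implicit hydrogens from standard valence (C 4, N 3, O 2, S 2, halogen 1); for lowercase aromatic atoms, an aromatic c carries 1 H when it has two neighbours and 0 H with three, and aromatic n carries 0 H:
  atom 1: O, bond orders sum to 1 (valence 2) → 1 H
  atom 2: aromatic c, 3 neighbours → 0 H
  atom 3: aromatic c, 2 neighbours → 1 H
  atom 4: aromatic c, 3 neighbours → 0 H
  atom 5: F (halogen, monovalent) → 0 H
  atom 6: aromatic c, 3 neighbours → 0 H
  atom 7: aromatic c, 2 neighbours → 1 H
  atom 8: aromatic c, 3 neighbours → 0 H
  atom 9: O, bond orders sum to 2 (valence 2) → 0 H
  atom 10: C, bond orders sum to 1 (valence 4) → 3 H
  atom 11: C, bond orders sum to 3 (valence 4) → 1 H
  atom 12: Br (halogen, monovalent) → 0 H
  atom 13: C, bond orders sum to 2 (valence 4) → 2 H
  atom 14: C, bond orders sum to 1 (valence 4) → 3 H
Totals → C:10, H:12, Br:1, F:1, O:2.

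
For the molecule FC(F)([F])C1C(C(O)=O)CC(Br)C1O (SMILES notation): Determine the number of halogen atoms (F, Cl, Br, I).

4

Halogen atoms appear at heavy-atom positions 1, 3, 4, 12 (1×Br, 3×F).
Other groups present: 1 carboxylic acid, 1 hydroxyl.
Halogen count: 4.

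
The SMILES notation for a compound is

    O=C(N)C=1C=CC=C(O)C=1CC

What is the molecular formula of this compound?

Walk through each heavy atom and fill implicit hydrogens from standard valence (C 4, N 3, O 2, S 2, halogen 1):
  atom 1: O, bond orders sum to 2 (valence 2) → 0 H
  atom 2: C, bond orders sum to 4 (valence 4) → 0 H
  atom 3: N, bond orders sum to 1 (valence 3) → 2 H
  atom 4: C, bond orders sum to 4 (valence 4) → 0 H
  atom 5: C, bond orders sum to 3 (valence 4) → 1 H
  atom 6: C, bond orders sum to 3 (valence 4) → 1 H
  atom 7: C, bond orders sum to 3 (valence 4) → 1 H
  atom 8: C, bond orders sum to 4 (valence 4) → 0 H
  atom 9: O, bond orders sum to 1 (valence 2) → 1 H
  atom 10: C, bond orders sum to 4 (valence 4) → 0 H
  atom 11: C, bond orders sum to 2 (valence 4) → 2 H
  atom 12: C, bond orders sum to 1 (valence 4) → 3 H
Totals → C:9, H:11, N:1, O:2.
In Hill order: C9H11NO2.

C9H11NO2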